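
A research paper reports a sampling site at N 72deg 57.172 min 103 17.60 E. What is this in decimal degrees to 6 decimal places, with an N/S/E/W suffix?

72.952867° N, 103.293333° E

φ: 57.172′ = 0.952867°; total 72.9528667
Longitude: 17.6′ = 0.293333°; total 103.2933333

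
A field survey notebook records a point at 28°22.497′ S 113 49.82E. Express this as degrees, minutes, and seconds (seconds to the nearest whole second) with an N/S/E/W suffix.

Lat: fractional minutes 0.49700 × 60 = 29.82″
λ: fractional minutes 0.82000 × 60 = 49.20″

28°22′30″ S, 113°49′49″ E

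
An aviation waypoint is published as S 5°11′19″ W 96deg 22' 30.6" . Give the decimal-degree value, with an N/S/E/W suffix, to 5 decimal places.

Latitude: 5 + 11/60 + 19/3600 = 5.188611
λ: 22′ + 30.6″ = 22.51000′; 96 + 22.51000/60 = 96.375167

5.18861° S, 96.37517° W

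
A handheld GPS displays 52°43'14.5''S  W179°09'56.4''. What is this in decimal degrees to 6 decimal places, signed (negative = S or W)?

-52.720694, -179.165667

Lat: 52 + 43/60 + 14.5/3600 = 52.7206944
hemisphere S, so the sign is −
Longitude: 9′ + 56.4″ = 9.94000′; 179 + 9.94000/60 = 179.1656667
hemisphere W, so the sign is −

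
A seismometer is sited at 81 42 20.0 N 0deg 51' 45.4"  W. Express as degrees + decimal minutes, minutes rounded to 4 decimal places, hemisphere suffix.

φ: 42 + 20/60 = 42.333333′
λ: 51 + 45.4/60 = 51.756667′

81° 42.3333′ N, 0° 51.7567′ W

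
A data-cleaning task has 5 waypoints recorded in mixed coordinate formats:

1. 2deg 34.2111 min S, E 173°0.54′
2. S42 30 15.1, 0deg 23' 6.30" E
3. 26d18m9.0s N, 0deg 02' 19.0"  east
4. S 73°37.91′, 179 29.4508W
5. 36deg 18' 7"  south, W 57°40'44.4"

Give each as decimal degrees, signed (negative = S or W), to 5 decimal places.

1. -2.57019, 173.00900
2. -42.50419, 0.38508
3. 26.30250, 0.03861
4. -73.63183, -179.49085
5. -36.30194, -57.67900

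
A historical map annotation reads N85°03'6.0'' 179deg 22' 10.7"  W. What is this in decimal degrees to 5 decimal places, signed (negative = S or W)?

85.05167, -179.36964

Lat: 85° + 3/60 + 6/3600 = 85 + 0.050000 + 0.001667 = 85.051667
N ⇒ keep positive
λ: 179 + 22/60 + 10.7/3600 = 179.369639
hemisphere W, so the sign is −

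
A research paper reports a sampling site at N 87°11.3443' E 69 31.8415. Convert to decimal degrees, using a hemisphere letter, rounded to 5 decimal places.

87.18907° N, 69.53069° E

Lat: 87 + 11.3443/60 = 87.189072
Longitude: 31.8415′ = 0.530692°; total 69.530692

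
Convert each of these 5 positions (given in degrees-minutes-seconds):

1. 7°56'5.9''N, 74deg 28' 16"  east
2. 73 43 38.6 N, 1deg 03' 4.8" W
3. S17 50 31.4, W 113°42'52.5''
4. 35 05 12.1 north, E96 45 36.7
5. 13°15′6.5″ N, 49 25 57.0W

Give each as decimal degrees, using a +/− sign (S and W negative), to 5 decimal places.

Point 1:
  φ: 7° + 56/60 + 5.9/3600 = 7 + 0.933333 + 0.001639 = 7.934972
  N ⇒ keep positive
  Longitude: 74° + 28/60 + 16/3600 = 74 + 0.466667 + 0.004444 = 74.471111
  E ⇒ keep positive
Point 2:
  φ: 73° + 43/60 + 38.6/3600 = 73 + 0.716667 + 0.010722 = 73.727389
  N → positive
  Longitude: 1° + 3/60 + 4.8/3600 = 1 + 0.050000 + 0.001333 = 1.051333
  W ⇒ negate
Point 3:
  Lat: 17 + 50/60 + 31.4/3600 = 17.842056
  S → negative
  Longitude: 113 + 42/60 + 52.5/3600 = 113.714583
  W → negative
Point 4:
  Latitude: 5′ + 12.1″ = 5.20167′; 35 + 5.20167/60 = 35.086694
  N → positive
  Lon: 96° + 45/60 + 36.7/3600 = 96 + 0.750000 + 0.010194 = 96.760194
  E ⇒ keep positive
Point 5:
  Latitude: 15′ + 6.5″ = 15.10833′; 13 + 15.10833/60 = 13.251806
  N ⇒ keep positive
  Lon: 49° + 25/60 + 57/3600 = 49 + 0.416667 + 0.015833 = 49.432500
  hemisphere W, so the sign is −

1. 7.93497, 74.47111
2. 73.72739, -1.05133
3. -17.84206, -113.71458
4. 35.08669, 96.76019
5. 13.25181, -49.43250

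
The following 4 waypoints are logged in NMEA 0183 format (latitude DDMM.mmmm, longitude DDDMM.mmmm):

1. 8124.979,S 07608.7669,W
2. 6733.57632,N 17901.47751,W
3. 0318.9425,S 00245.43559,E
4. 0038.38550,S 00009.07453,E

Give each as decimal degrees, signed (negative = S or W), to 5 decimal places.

1. -81.41632, -76.14612
2. 67.55961, -179.02463
3. -3.31571, 2.75726
4. -0.63976, 0.15124

Point 1:
  φ: degrees = first 2 digits = 81, minutes = 24.979; 81 + 24.979/60 = 81.416317
  S ⇒ negate
  λ: split at 3 digits → 076° and 8.7669′; 76 + 8.7669/60 = 76.146115
  W ⇒ negate
Point 2:
  φ: split at 2 digits → 67° and 33.57632′; 67 + 33.57632/60 = 67.559605
  N → positive
  Longitude: degrees = first 3 digits = 179, minutes = 1.47751; 179 + 1.47751/60 = 179.024625
  W → negative
Point 3:
  Latitude: split at 2 digits → 03° and 18.9425′; 3 + 18.9425/60 = 3.315708
  hemisphere S, so the sign is −
  Longitude: degrees = first 3 digits = 2, minutes = 45.43559; 2 + 45.43559/60 = 2.757260
  E ⇒ keep positive
Point 4:
  Lat: split at 2 digits → 00° and 38.3855′; 0 + 38.3855/60 = 0.639758
  S ⇒ negate
  Longitude: degrees = first 3 digits = 0, minutes = 9.07453; 0 + 9.07453/60 = 0.151242
  E ⇒ keep positive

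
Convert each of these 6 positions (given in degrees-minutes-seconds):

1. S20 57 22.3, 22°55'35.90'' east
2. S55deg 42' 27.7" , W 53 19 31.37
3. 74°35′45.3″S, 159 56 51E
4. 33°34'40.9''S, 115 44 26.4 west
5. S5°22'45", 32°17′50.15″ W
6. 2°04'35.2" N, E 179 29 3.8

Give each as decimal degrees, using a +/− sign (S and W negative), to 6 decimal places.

1. -20.956194, 22.926639
2. -55.707694, -53.325381
3. -74.595917, 159.947500
4. -33.578028, -115.740667
5. -5.379167, -32.297264
6. 2.076444, 179.484389

Point 1:
  Lat: 20 + 57/60 + 22.3/3600 = 20.9561944
  S ⇒ negate
  λ: 55′ + 35.9″ = 55.59833′; 22 + 55.59833/60 = 22.9266389
  E → positive
Point 2:
  Latitude: 55° + 42/60 + 27.7/3600 = 55 + 0.700000 + 0.007694 = 55.7076944
  hemisphere S, so the sign is −
  Lon: 53 + 19/60 + 31.37/3600 = 53.3253806
  hemisphere W, so the sign is −
Point 3:
  φ: 74° + 35/60 + 45.3/3600 = 74 + 0.583333 + 0.012583 = 74.5959167
  S ⇒ negate
  λ: 159 + 56/60 + 51/3600 = 159.9475000
  E → positive
Point 4:
  φ: 33° + 34/60 + 40.9/3600 = 33 + 0.566667 + 0.011361 = 33.5780278
  S → negative
  Longitude: 115° + 44/60 + 26.4/3600 = 115 + 0.733333 + 0.007333 = 115.7406667
  W ⇒ negate
Point 5:
  Lat: 22′ + 45″ = 22.75000′; 5 + 22.75000/60 = 5.3791667
  hemisphere S, so the sign is −
  Lon: 32° + 17/60 + 50.15/3600 = 32 + 0.283333 + 0.013931 = 32.2972639
  W ⇒ negate
Point 6:
  Latitude: 4′ + 35.2″ = 4.58667′; 2 + 4.58667/60 = 2.0764444
  N → positive
  λ: 179 + 29/60 + 3.8/3600 = 179.4843889
  E ⇒ keep positive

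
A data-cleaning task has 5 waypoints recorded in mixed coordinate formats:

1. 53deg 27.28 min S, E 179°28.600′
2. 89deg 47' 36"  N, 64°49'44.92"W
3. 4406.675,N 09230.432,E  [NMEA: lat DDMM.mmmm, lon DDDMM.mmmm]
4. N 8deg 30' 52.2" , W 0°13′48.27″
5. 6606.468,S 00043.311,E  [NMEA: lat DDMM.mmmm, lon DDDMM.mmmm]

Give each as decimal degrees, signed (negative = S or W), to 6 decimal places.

1. -53.454667, 179.476667
2. 89.793333, -64.829144
3. 44.111250, 92.507200
4. 8.514500, -0.230075
5. -66.107800, 0.721850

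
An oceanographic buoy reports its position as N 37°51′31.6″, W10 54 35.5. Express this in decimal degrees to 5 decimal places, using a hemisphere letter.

37.85878° N, 10.90986° W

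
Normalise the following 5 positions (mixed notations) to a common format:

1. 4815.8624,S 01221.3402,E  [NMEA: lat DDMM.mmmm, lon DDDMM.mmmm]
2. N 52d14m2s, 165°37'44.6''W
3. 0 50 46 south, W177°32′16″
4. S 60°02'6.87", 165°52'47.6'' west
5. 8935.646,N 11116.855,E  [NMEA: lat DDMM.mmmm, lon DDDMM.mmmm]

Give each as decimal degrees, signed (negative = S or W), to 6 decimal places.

1. -48.264373, 12.355670
2. 52.233889, -165.629056
3. -0.846111, -177.537778
4. -60.035242, -165.879889
5. 89.594100, 111.280917

Point 1:
  φ: degrees = first 2 digits = 48, minutes = 15.8624; 48 + 15.8624/60 = 48.2643733
  hemisphere S, so the sign is −
  Lon: split at 3 digits → 012° and 21.3402′; 12 + 21.3402/60 = 12.3556700
  E → positive
Point 2:
  Latitude: 52 + 14/60 + 2/3600 = 52.2338889
  N → positive
  Longitude: 165° + 37/60 + 44.6/3600 = 165 + 0.616667 + 0.012389 = 165.6290556
  W ⇒ negate
Point 3:
  Latitude: 50′ + 46″ = 50.76667′; 0 + 50.76667/60 = 0.8461111
  hemisphere S, so the sign is −
  Lon: 177 + 32/60 + 16/3600 = 177.5377778
  W ⇒ negate
Point 4:
  Latitude: 60° + 2/60 + 6.87/3600 = 60 + 0.033333 + 0.001908 = 60.0352417
  S → negative
  Lon: 52′ + 47.6″ = 52.79333′; 165 + 52.79333/60 = 165.8798889
  W ⇒ negate
Point 5:
  Latitude: degrees = first 2 digits = 89, minutes = 35.646; 89 + 35.646/60 = 89.5941000
  N ⇒ keep positive
  Longitude: degrees = first 3 digits = 111, minutes = 16.855; 111 + 16.855/60 = 111.2809167
  E → positive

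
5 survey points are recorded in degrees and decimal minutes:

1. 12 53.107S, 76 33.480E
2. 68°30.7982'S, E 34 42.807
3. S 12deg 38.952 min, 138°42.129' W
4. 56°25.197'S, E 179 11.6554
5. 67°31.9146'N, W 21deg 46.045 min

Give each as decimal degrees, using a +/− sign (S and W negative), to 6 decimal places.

Point 1:
  φ: 12 + 53.107/60 = 12.8851167
  S ⇒ negate
  Lon: 76 + 33.48/60 = 76.5580000
  E ⇒ keep positive
Point 2:
  Latitude: 68 + 30.7982/60 = 68.5133033
  S → negative
  λ: 42.807′ = 0.713450°; total 34.7134500
  E ⇒ keep positive
Point 3:
  Lat: 12 + 38.952/60 = 12.6492000
  hemisphere S, so the sign is −
  λ: 42.129′ = 0.702150°; total 138.7021500
  W → negative
Point 4:
  Lat: 56 + 25.197/60 = 56.4199500
  S → negative
  Lon: 179 + 11.6554/60 = 179.1942567
  E → positive
Point 5:
  Lat: 31.9146′ = 0.531910°; total 67.5319100
  N → positive
  λ: 46.045′ = 0.767417°; total 21.7674167
  hemisphere W, so the sign is −

1. -12.885117, 76.558000
2. -68.513303, 34.713450
3. -12.649200, -138.702150
4. -56.419950, 179.194257
5. 67.531910, -21.767417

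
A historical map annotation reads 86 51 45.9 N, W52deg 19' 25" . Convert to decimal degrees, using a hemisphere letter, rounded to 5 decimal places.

φ: 51′ + 45.9″ = 51.76500′; 86 + 51.76500/60 = 86.862750
Longitude: 19′ + 25″ = 19.41667′; 52 + 19.41667/60 = 52.323611

86.86275° N, 52.32361° W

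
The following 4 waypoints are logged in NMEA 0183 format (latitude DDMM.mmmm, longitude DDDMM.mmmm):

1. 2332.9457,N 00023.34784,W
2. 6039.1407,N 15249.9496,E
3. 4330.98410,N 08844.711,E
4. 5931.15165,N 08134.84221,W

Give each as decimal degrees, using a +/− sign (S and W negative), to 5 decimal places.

Point 1:
  φ: split at 2 digits → 23° and 32.9457′; 23 + 32.9457/60 = 23.549095
  N → positive
  Longitude: split at 3 digits → 000° and 23.34784′; 0 + 23.34784/60 = 0.389131
  hemisphere W, so the sign is −
Point 2:
  Latitude: degrees = first 2 digits = 60, minutes = 39.1407; 60 + 39.1407/60 = 60.652345
  N ⇒ keep positive
  λ: degrees = first 3 digits = 152, minutes = 49.9496; 152 + 49.9496/60 = 152.832493
  E → positive
Point 3:
  φ: split at 2 digits → 43° and 30.9841′; 43 + 30.9841/60 = 43.516402
  N → positive
  Lon: split at 3 digits → 088° and 44.711′; 88 + 44.711/60 = 88.745183
  E → positive
Point 4:
  φ: split at 2 digits → 59° and 31.15165′; 59 + 31.15165/60 = 59.519194
  N ⇒ keep positive
  Longitude: split at 3 digits → 081° and 34.84221′; 81 + 34.84221/60 = 81.580704
  W → negative

1. 23.54910, -0.38913
2. 60.65235, 152.83249
3. 43.51640, 88.74518
4. 59.51919, -81.58070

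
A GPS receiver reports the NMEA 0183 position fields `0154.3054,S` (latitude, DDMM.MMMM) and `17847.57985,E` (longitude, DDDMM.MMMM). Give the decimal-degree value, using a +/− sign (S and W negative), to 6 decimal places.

-1.905090, 178.792998

Lat: split at 2 digits → 01° and 54.3054′; 1 + 54.3054/60 = 1.9050900
hemisphere S, so the sign is −
λ: split at 3 digits → 178° and 47.57985′; 178 + 47.57985/60 = 178.7929975
E → positive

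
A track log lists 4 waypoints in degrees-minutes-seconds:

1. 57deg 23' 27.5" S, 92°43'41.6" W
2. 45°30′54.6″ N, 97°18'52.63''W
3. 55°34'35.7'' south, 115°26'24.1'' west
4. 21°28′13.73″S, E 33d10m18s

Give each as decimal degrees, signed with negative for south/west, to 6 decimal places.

Point 1:
  Lat: 23′ + 27.5″ = 23.45833′; 57 + 23.45833/60 = 57.3909722
  S ⇒ negate
  Longitude: 92 + 43/60 + 41.6/3600 = 92.7282222
  W → negative
Point 2:
  Latitude: 45 + 30/60 + 54.6/3600 = 45.5151667
  N → positive
  Longitude: 97° + 18/60 + 52.63/3600 = 97 + 0.300000 + 0.014619 = 97.3146194
  W ⇒ negate
Point 3:
  Latitude: 55° + 34/60 + 35.7/3600 = 55 + 0.566667 + 0.009917 = 55.5765833
  hemisphere S, so the sign is −
  Lon: 26′ + 24.1″ = 26.40167′; 115 + 26.40167/60 = 115.4400278
  hemisphere W, so the sign is −
Point 4:
  Latitude: 21° + 28/60 + 13.73/3600 = 21 + 0.466667 + 0.003814 = 21.4704806
  S → negative
  Lon: 10′ + 18″ = 10.30000′; 33 + 10.30000/60 = 33.1716667
  E → positive

1. -57.390972, -92.728222
2. 45.515167, -97.314619
3. -55.576583, -115.440028
4. -21.470481, 33.171667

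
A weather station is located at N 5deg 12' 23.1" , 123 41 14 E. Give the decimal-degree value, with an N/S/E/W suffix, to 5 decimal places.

Lat: 5° + 12/60 + 23.1/3600 = 5 + 0.200000 + 0.006417 = 5.206417
λ: 123 + 41/60 + 14/3600 = 123.687222

5.20642° N, 123.68722° E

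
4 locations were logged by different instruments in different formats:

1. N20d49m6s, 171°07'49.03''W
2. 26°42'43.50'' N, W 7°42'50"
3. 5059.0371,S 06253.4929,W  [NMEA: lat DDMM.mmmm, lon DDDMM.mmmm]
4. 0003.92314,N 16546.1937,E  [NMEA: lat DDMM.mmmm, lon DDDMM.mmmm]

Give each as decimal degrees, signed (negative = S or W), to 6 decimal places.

Point 1:
  Latitude: 49′ + 6″ = 49.10000′; 20 + 49.10000/60 = 20.8183333
  N ⇒ keep positive
  Longitude: 171° + 7/60 + 49.03/3600 = 171 + 0.116667 + 0.013619 = 171.1302861
  W ⇒ negate
Point 2:
  Latitude: 42′ + 43.5″ = 42.72500′; 26 + 42.72500/60 = 26.7120833
  N → positive
  Longitude: 42′ + 50″ = 42.83333′; 7 + 42.83333/60 = 7.7138889
  W ⇒ negate
Point 3:
  Latitude: split at 2 digits → 50° and 59.0371′; 50 + 59.0371/60 = 50.9839517
  hemisphere S, so the sign is −
  Lon: split at 3 digits → 062° and 53.4929′; 62 + 53.4929/60 = 62.8915483
  hemisphere W, so the sign is −
Point 4:
  φ: degrees = first 2 digits = 0, minutes = 3.92314; 0 + 3.92314/60 = 0.0653857
  N ⇒ keep positive
  Lon: degrees = first 3 digits = 165, minutes = 46.1937; 165 + 46.1937/60 = 165.7698950
  E ⇒ keep positive

1. 20.818333, -171.130286
2. 26.712083, -7.713889
3. -50.983952, -62.891548
4. 0.065386, 165.769895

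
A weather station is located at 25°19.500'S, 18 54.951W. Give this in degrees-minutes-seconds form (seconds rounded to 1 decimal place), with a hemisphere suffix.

Latitude: 19.50000′ → 19′ and 0.50000 × 60 = 30.000″
Lon: fractional minutes 0.95100 × 60 = 57.060″

25°19′30.0″ S, 18°54′57.1″ W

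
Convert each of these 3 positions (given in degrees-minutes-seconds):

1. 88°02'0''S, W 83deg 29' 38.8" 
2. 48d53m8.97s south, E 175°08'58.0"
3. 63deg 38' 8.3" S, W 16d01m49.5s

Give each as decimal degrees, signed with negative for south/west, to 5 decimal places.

Point 1:
  φ: 88 + 2/60 + 0/3600 = 88.033333
  hemisphere S, so the sign is −
  Longitude: 29′ + 38.8″ = 29.64667′; 83 + 29.64667/60 = 83.494111
  W → negative
Point 2:
  Lat: 48 + 53/60 + 8.97/3600 = 48.885825
  S ⇒ negate
  Longitude: 175° + 8/60 + 58/3600 = 175 + 0.133333 + 0.016111 = 175.149444
  E ⇒ keep positive
Point 3:
  Latitude: 63 + 38/60 + 8.3/3600 = 63.635639
  hemisphere S, so the sign is −
  λ: 16 + 1/60 + 49.5/3600 = 16.030417
  hemisphere W, so the sign is −

1. -88.03333, -83.49411
2. -48.88583, 175.14944
3. -63.63564, -16.03042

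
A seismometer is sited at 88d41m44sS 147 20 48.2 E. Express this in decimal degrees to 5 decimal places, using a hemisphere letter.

88.69556° S, 147.34672° E

Lat: 41′ + 44″ = 41.73333′; 88 + 41.73333/60 = 88.695556
Lon: 147 + 20/60 + 48.2/3600 = 147.346722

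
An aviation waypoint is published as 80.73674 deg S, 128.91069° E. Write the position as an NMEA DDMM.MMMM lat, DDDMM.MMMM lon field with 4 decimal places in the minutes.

8044.2044,S / 12854.6414,E

φ: 80° + 0.736740 × 60 = 80° 44.204400′
Longitude: minutes = (128.910690 − 128) × 60 = 54.641400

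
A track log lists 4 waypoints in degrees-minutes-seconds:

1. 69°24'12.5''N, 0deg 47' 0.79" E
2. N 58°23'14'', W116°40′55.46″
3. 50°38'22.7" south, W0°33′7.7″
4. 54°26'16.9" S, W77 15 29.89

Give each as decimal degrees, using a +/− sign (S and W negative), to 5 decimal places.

1. 69.40347, 0.78355
2. 58.38722, -116.68207
3. -50.63964, -0.55214
4. -54.43803, -77.25830

Point 1:
  φ: 69° + 24/60 + 12.5/3600 = 69 + 0.400000 + 0.003472 = 69.403472
  N → positive
  Lon: 0° + 47/60 + 0.79/3600 = 0 + 0.783333 + 0.000219 = 0.783553
  E → positive
Point 2:
  Lat: 58° + 23/60 + 14/3600 = 58 + 0.383333 + 0.003889 = 58.387222
  N ⇒ keep positive
  Lon: 116° + 40/60 + 55.46/3600 = 116 + 0.666667 + 0.015406 = 116.682072
  W ⇒ negate
Point 3:
  Lat: 50° + 38/60 + 22.7/3600 = 50 + 0.633333 + 0.006306 = 50.639639
  S ⇒ negate
  Lon: 0 + 33/60 + 7.7/3600 = 0.552139
  W ⇒ negate
Point 4:
  Lat: 54 + 26/60 + 16.9/3600 = 54.438028
  S → negative
  Lon: 77 + 15/60 + 29.89/3600 = 77.258303
  hemisphere W, so the sign is −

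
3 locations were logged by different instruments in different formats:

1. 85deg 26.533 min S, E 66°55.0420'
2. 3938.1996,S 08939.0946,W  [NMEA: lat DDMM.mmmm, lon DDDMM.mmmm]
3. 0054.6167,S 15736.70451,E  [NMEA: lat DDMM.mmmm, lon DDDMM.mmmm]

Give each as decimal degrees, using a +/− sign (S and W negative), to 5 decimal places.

1. -85.44222, 66.91737
2. -39.63666, -89.65158
3. -0.91028, 157.61174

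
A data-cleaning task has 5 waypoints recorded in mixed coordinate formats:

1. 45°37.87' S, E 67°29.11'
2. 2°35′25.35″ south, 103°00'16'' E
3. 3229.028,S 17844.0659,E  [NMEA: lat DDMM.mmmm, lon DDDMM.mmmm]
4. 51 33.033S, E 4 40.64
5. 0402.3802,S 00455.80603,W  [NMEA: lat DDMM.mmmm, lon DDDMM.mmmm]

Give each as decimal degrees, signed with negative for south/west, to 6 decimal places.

Point 1:
  Lat: 45 + 37.87/60 = 45.6311667
  S ⇒ negate
  Lon: 29.11′ = 0.485167°; total 67.4851667
  E → positive
Point 2:
  Lat: 2° + 35/60 + 25.35/3600 = 2 + 0.583333 + 0.007042 = 2.5903750
  S ⇒ negate
  λ: 103 + 0/60 + 16/3600 = 103.0044444
  E ⇒ keep positive
Point 3:
  Lat: split at 2 digits → 32° and 29.028′; 32 + 29.028/60 = 32.4838000
  S → negative
  λ: degrees = first 3 digits = 178, minutes = 44.0659; 178 + 44.0659/60 = 178.7344317
  E → positive
Point 4:
  Latitude: 33.033′ = 0.550550°; total 51.5505500
  S ⇒ negate
  Lon: 40.64′ = 0.677333°; total 4.6773333
  E ⇒ keep positive
Point 5:
  Lat: split at 2 digits → 04° and 2.3802′; 4 + 2.3802/60 = 4.0396700
  hemisphere S, so the sign is −
  Lon: degrees = first 3 digits = 4, minutes = 55.80603; 4 + 55.80603/60 = 4.9301005
  W ⇒ negate

1. -45.631167, 67.485167
2. -2.590375, 103.004444
3. -32.483800, 178.734432
4. -51.550550, 4.677333
5. -4.039670, -4.930101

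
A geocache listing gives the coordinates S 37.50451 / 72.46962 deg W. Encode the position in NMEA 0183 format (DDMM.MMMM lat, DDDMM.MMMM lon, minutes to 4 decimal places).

3730.2706,S / 07228.1772,W

φ: 37° + 0.504510 × 60 = 37° 30.270600′
λ: fractional part 0.469620 → 28.177200 minutes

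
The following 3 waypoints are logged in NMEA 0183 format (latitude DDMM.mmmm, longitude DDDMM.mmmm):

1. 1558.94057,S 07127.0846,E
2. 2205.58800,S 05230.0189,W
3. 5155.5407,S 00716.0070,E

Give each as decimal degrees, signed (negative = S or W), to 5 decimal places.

Point 1:
  Lat: degrees = first 2 digits = 15, minutes = 58.94057; 15 + 58.94057/60 = 15.982343
  S → negative
  Lon: split at 3 digits → 071° and 27.0846′; 71 + 27.0846/60 = 71.451410
  E ⇒ keep positive
Point 2:
  Lat: degrees = first 2 digits = 22, minutes = 5.588; 22 + 5.588/60 = 22.093133
  S → negative
  λ: degrees = first 3 digits = 52, minutes = 30.0189; 52 + 30.0189/60 = 52.500315
  W → negative
Point 3:
  Latitude: degrees = first 2 digits = 51, minutes = 55.5407; 51 + 55.5407/60 = 51.925678
  S ⇒ negate
  Longitude: split at 3 digits → 007° and 16.007′; 7 + 16.007/60 = 7.266783
  E ⇒ keep positive

1. -15.98234, 71.45141
2. -22.09313, -52.50032
3. -51.92568, 7.26678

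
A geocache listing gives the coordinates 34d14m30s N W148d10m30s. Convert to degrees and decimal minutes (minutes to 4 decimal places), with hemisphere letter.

φ: 14 + 30/60 = 14.500000′
Lon: seconds/60 = 0.50000; minutes = 10 + 0.50000 = 10.500000

34° 14.5000′ N, 148° 10.5000′ W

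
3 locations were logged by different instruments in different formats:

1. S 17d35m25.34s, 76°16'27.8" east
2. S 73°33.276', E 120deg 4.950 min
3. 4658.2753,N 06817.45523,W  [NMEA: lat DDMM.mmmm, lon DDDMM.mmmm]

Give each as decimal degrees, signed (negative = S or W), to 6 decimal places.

1. -17.590372, 76.274389
2. -73.554600, 120.082500
3. 46.971255, -68.290921

Point 1:
  Lat: 35′ + 25.34″ = 35.42233′; 17 + 35.42233/60 = 17.5903722
  hemisphere S, so the sign is −
  Lon: 16′ + 27.8″ = 16.46333′; 76 + 16.46333/60 = 76.2743889
  E → positive
Point 2:
  Lat: 73 + 33.276/60 = 73.5546000
  S ⇒ negate
  λ: 120 + 4.95/60 = 120.0825000
  E → positive
Point 3:
  φ: split at 2 digits → 46° and 58.2753′; 46 + 58.2753/60 = 46.9712550
  N → positive
  λ: split at 3 digits → 068° and 17.45523′; 68 + 17.45523/60 = 68.2909205
  hemisphere W, so the sign is −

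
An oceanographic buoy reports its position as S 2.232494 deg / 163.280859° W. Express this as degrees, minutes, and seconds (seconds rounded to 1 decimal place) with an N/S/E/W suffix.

Latitude: whole degrees 2; 13.94964′ → 13′ and 56.978″
λ: 0.280859 × 60 = 16.85154′ → 16′, remainder × 60 = 51.092″

2°13′57.0″ S, 163°16′51.1″ W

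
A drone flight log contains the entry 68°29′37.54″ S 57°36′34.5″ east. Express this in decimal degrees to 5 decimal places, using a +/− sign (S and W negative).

-68.49376, 57.60958

Lat: 29′ + 37.54″ = 29.62567′; 68 + 29.62567/60 = 68.493761
S → negative
Lon: 36′ + 34.5″ = 36.57500′; 57 + 36.57500/60 = 57.609583
E ⇒ keep positive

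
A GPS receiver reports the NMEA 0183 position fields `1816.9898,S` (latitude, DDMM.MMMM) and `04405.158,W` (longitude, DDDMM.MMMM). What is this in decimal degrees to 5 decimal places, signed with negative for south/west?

Lat: degrees = first 2 digits = 18, minutes = 16.9898; 18 + 16.9898/60 = 18.283163
S → negative
Lon: split at 3 digits → 044° and 5.158′; 44 + 5.158/60 = 44.085967
hemisphere W, so the sign is −

-18.28316, -44.08597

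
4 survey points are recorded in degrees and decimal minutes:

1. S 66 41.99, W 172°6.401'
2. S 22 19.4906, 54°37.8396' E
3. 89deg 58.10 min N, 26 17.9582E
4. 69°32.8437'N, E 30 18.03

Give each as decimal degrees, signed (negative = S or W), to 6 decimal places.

1. -66.699833, -172.106683
2. -22.324843, 54.630660
3. 89.968333, 26.299303
4. 69.547395, 30.300500

Point 1:
  Latitude: 66 + 41.99/60 = 66.6998333
  hemisphere S, so the sign is −
  Lon: 6.401′ = 0.106683°; total 172.1066833
  W → negative
Point 2:
  Lat: 22 + 19.4906/60 = 22.3248433
  S ⇒ negate
  λ: 54 + 37.8396/60 = 54.6306600
  E ⇒ keep positive
Point 3:
  Lat: 89 + 58.1/60 = 89.9683333
  N → positive
  λ: 26 + 17.9582/60 = 26.2993033
  E → positive
Point 4:
  Latitude: 69 + 32.8437/60 = 69.5473950
  N ⇒ keep positive
  Longitude: 30 + 18.03/60 = 30.3005000
  E → positive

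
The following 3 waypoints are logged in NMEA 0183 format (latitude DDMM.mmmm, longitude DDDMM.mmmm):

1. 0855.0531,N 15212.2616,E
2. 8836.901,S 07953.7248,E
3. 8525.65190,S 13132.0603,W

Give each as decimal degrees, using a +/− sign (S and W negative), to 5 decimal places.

Point 1:
  φ: split at 2 digits → 08° and 55.0531′; 8 + 55.0531/60 = 8.917552
  N → positive
  Longitude: split at 3 digits → 152° and 12.2616′; 152 + 12.2616/60 = 152.204360
  E ⇒ keep positive
Point 2:
  Latitude: degrees = first 2 digits = 88, minutes = 36.901; 88 + 36.901/60 = 88.615017
  hemisphere S, so the sign is −
  λ: split at 3 digits → 079° and 53.7248′; 79 + 53.7248/60 = 79.895413
  E → positive
Point 3:
  Lat: split at 2 digits → 85° and 25.6519′; 85 + 25.6519/60 = 85.427532
  hemisphere S, so the sign is −
  Longitude: degrees = first 3 digits = 131, minutes = 32.0603; 131 + 32.0603/60 = 131.534338
  hemisphere W, so the sign is −

1. 8.91755, 152.20436
2. -88.61502, 79.89541
3. -85.42753, -131.53434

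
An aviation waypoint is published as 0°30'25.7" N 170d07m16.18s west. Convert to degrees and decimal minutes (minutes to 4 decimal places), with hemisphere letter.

Lat: 30 + 25.7/60 = 30.428333′
λ: seconds/60 = 0.26967; minutes = 7 + 0.26967 = 7.269667

0° 30.4283′ N, 170° 7.2697′ W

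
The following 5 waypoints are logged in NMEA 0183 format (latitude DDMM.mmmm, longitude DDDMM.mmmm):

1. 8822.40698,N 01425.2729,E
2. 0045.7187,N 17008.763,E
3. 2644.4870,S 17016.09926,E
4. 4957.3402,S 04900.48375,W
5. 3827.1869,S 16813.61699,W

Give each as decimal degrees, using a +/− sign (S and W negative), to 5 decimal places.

Point 1:
  Lat: degrees = first 2 digits = 88, minutes = 22.40698; 88 + 22.40698/60 = 88.373450
  N → positive
  Lon: split at 3 digits → 014° and 25.2729′; 14 + 25.2729/60 = 14.421215
  E → positive
Point 2:
  Lat: split at 2 digits → 00° and 45.7187′; 0 + 45.7187/60 = 0.761978
  N → positive
  Lon: degrees = first 3 digits = 170, minutes = 8.763; 170 + 8.763/60 = 170.146050
  E ⇒ keep positive
Point 3:
  Lat: split at 2 digits → 26° and 44.487′; 26 + 44.487/60 = 26.741450
  hemisphere S, so the sign is −
  λ: split at 3 digits → 170° and 16.09926′; 170 + 16.09926/60 = 170.268321
  E ⇒ keep positive
Point 4:
  Latitude: split at 2 digits → 49° and 57.3402′; 49 + 57.3402/60 = 49.955670
  hemisphere S, so the sign is −
  λ: degrees = first 3 digits = 49, minutes = 0.48375; 49 + 0.48375/60 = 49.008063
  W → negative
Point 5:
  Lat: degrees = first 2 digits = 38, minutes = 27.1869; 38 + 27.1869/60 = 38.453115
  S → negative
  Longitude: degrees = first 3 digits = 168, minutes = 13.61699; 168 + 13.61699/60 = 168.226950
  W → negative

1. 88.37345, 14.42122
2. 0.76198, 170.14605
3. -26.74145, 170.26832
4. -49.95567, -49.00806
5. -38.45312, -168.22695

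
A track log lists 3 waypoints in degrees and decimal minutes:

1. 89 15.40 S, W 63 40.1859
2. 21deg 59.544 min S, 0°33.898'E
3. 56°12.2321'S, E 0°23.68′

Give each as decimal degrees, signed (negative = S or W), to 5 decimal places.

1. -89.25667, -63.66977
2. -21.99240, 0.56497
3. -56.20387, 0.39467

Point 1:
  φ: 89 + 15.4/60 = 89.256667
  S → negative
  Longitude: 40.1859′ = 0.669765°; total 63.669765
  W ⇒ negate
Point 2:
  Latitude: 21 + 59.544/60 = 21.992400
  S → negative
  Lon: 33.898′ = 0.564967°; total 0.564967
  E ⇒ keep positive
Point 3:
  Latitude: 12.2321′ = 0.203868°; total 56.203868
  hemisphere S, so the sign is −
  λ: 23.68′ = 0.394667°; total 0.394667
  E → positive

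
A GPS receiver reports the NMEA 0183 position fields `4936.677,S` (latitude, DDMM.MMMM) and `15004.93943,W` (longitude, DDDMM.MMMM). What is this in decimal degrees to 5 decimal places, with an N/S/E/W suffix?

49.61128° S, 150.08232° W

Latitude: split at 2 digits → 49° and 36.677′; 49 + 36.677/60 = 49.611283
Lon: split at 3 digits → 150° and 4.93943′; 150 + 4.93943/60 = 150.082324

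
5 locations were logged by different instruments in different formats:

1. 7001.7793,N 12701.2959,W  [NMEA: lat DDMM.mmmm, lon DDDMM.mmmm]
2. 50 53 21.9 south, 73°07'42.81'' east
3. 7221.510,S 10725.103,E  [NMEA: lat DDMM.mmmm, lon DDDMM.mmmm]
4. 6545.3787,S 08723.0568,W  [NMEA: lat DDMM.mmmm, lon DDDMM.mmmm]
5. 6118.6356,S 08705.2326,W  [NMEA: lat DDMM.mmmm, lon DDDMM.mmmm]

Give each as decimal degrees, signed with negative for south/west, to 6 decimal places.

Point 1:
  Lat: split at 2 digits → 70° and 1.7793′; 70 + 1.7793/60 = 70.0296550
  N → positive
  Longitude: split at 3 digits → 127° and 1.2959′; 127 + 1.2959/60 = 127.0215983
  W → negative
Point 2:
  Latitude: 53′ + 21.9″ = 53.36500′; 50 + 53.36500/60 = 50.8894167
  S ⇒ negate
  Longitude: 7′ + 42.81″ = 7.71350′; 73 + 7.71350/60 = 73.1285583
  E ⇒ keep positive
Point 3:
  Latitude: split at 2 digits → 72° and 21.51′; 72 + 21.51/60 = 72.3585000
  S ⇒ negate
  Longitude: split at 3 digits → 107° and 25.103′; 107 + 25.103/60 = 107.4183833
  E → positive
Point 4:
  Lat: degrees = first 2 digits = 65, minutes = 45.3787; 65 + 45.3787/60 = 65.7563117
  S → negative
  λ: split at 3 digits → 087° and 23.0568′; 87 + 23.0568/60 = 87.3842800
  W ⇒ negate
Point 5:
  Latitude: degrees = first 2 digits = 61, minutes = 18.6356; 61 + 18.6356/60 = 61.3105933
  S → negative
  λ: split at 3 digits → 087° and 5.2326′; 87 + 5.2326/60 = 87.0872100
  W ⇒ negate

1. 70.029655, -127.021598
2. -50.889417, 73.128558
3. -72.358500, 107.418383
4. -65.756312, -87.384280
5. -61.310593, -87.087210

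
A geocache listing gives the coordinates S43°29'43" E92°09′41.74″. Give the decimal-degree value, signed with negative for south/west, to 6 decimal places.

-43.495278, 92.161594

Lat: 43 + 29/60 + 43/3600 = 43.4952778
hemisphere S, so the sign is −
Lon: 92° + 9/60 + 41.74/3600 = 92 + 0.150000 + 0.011594 = 92.1615944
E ⇒ keep positive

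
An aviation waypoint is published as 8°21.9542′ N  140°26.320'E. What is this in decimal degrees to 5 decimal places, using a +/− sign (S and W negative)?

φ: 21.9542′ = 0.365903°; total 8.365903
N ⇒ keep positive
Lon: 140 + 26.32/60 = 140.438667
E → positive

8.36590, 140.43867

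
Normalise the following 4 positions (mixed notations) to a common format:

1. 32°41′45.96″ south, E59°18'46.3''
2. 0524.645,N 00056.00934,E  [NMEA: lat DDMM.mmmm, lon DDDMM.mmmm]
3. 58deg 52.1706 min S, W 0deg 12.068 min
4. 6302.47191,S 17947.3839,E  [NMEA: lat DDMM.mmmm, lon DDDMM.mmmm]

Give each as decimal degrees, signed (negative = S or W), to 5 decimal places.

Point 1:
  Lat: 41′ + 45.96″ = 41.76600′; 32 + 41.76600/60 = 32.696100
  hemisphere S, so the sign is −
  Longitude: 59° + 18/60 + 46.3/3600 = 59 + 0.300000 + 0.012861 = 59.312861
  E ⇒ keep positive
Point 2:
  φ: split at 2 digits → 05° and 24.645′; 5 + 24.645/60 = 5.410750
  N ⇒ keep positive
  Lon: split at 3 digits → 000° and 56.00934′; 0 + 56.00934/60 = 0.933489
  E → positive
Point 3:
  Latitude: 58 + 52.1706/60 = 58.869510
  S → negative
  λ: 0 + 12.068/60 = 0.201133
  W → negative
Point 4:
  Lat: degrees = first 2 digits = 63, minutes = 2.47191; 63 + 2.47191/60 = 63.041199
  S ⇒ negate
  Longitude: split at 3 digits → 179° and 47.3839′; 179 + 47.3839/60 = 179.789732
  E ⇒ keep positive

1. -32.69610, 59.31286
2. 5.41075, 0.93349
3. -58.86951, -0.20113
4. -63.04120, 179.78973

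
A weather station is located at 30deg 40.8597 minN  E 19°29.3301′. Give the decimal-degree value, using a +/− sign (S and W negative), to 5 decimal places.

Latitude: 30 + 40.8597/60 = 30.680995
N → positive
Lon: 19 + 29.3301/60 = 19.488835
E → positive

30.68100, 19.48884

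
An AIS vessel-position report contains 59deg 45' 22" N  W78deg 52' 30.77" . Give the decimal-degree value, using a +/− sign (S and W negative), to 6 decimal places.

59.756111, -78.875214

φ: 59 + 45/60 + 22/3600 = 59.7561111
N ⇒ keep positive
λ: 78 + 52/60 + 30.77/3600 = 78.8752139
W → negative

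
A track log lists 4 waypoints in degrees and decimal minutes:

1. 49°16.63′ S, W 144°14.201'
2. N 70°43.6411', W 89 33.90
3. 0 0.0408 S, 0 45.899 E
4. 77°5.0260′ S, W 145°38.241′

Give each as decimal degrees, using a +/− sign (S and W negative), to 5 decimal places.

1. -49.27717, -144.23668
2. 70.72735, -89.56500
3. -0.00068, 0.76498
4. -77.08377, -145.63735

Point 1:
  Lat: 49 + 16.63/60 = 49.277167
  S ⇒ negate
  Longitude: 144 + 14.201/60 = 144.236683
  W → negative
Point 2:
  Latitude: 43.6411′ = 0.727352°; total 70.727352
  N ⇒ keep positive
  Longitude: 33.9′ = 0.565000°; total 89.565000
  W ⇒ negate
Point 3:
  φ: 0.0408′ = 0.000680°; total 0.000680
  S ⇒ negate
  λ: 0 + 45.899/60 = 0.764983
  E ⇒ keep positive
Point 4:
  φ: 77 + 5.026/60 = 77.083767
  S ⇒ negate
  Longitude: 38.241′ = 0.637350°; total 145.637350
  W ⇒ negate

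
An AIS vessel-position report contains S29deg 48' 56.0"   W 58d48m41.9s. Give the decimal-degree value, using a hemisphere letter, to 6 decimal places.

29.815556° S, 58.811639° W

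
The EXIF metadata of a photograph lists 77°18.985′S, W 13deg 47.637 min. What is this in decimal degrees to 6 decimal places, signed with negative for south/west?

-77.316417, -13.793950

Latitude: 77 + 18.985/60 = 77.3164167
S ⇒ negate
λ: 47.637′ = 0.793950°; total 13.7939500
W → negative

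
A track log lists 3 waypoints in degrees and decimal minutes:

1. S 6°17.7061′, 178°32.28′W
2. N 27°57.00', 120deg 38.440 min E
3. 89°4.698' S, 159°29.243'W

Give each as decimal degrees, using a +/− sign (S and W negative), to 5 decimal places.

Point 1:
  φ: 6 + 17.7061/60 = 6.295102
  S ⇒ negate
  Longitude: 32.28′ = 0.538000°; total 178.538000
  W ⇒ negate
Point 2:
  Latitude: 57′ = 0.950000°; total 27.950000
  N → positive
  Lon: 120 + 38.44/60 = 120.640667
  E ⇒ keep positive
Point 3:
  Lat: 4.698′ = 0.078300°; total 89.078300
  S ⇒ negate
  λ: 29.243′ = 0.487383°; total 159.487383
  hemisphere W, so the sign is −

1. -6.29510, -178.53800
2. 27.95000, 120.64067
3. -89.07830, -159.48738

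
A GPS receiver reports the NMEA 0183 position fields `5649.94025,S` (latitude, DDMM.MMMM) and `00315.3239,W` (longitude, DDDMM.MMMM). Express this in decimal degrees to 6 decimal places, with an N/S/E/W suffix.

φ: degrees = first 2 digits = 56, minutes = 49.94025; 56 + 49.94025/60 = 56.8323375
Lon: split at 3 digits → 003° and 15.3239′; 3 + 15.3239/60 = 3.2553983

56.832338° S, 3.255398° W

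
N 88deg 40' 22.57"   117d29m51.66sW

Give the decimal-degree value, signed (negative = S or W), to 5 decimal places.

88.67294, -117.49768

φ: 88 + 40/60 + 22.57/3600 = 88.672936
N ⇒ keep positive
Lon: 29′ + 51.66″ = 29.86100′; 117 + 29.86100/60 = 117.497683
hemisphere W, so the sign is −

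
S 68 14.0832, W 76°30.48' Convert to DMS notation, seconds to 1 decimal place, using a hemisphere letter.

φ: 14.08320′ → 14′ and 0.08320 × 60 = 4.992″
λ: fractional minutes 0.48000 × 60 = 28.800″

68°14′5.0″ S, 76°30′28.8″ W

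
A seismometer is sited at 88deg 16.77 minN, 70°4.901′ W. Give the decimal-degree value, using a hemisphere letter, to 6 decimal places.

88.279500° N, 70.081683° W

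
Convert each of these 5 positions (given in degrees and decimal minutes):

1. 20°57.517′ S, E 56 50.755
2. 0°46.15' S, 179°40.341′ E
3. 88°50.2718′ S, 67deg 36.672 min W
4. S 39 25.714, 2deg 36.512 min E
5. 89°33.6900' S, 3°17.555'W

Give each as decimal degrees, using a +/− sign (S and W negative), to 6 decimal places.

1. -20.958617, 56.845917
2. -0.769167, 179.672350
3. -88.837863, -67.611200
4. -39.428567, 2.608533
5. -89.561500, -3.292583

Point 1:
  Lat: 20 + 57.517/60 = 20.9586167
  S → negative
  λ: 56 + 50.755/60 = 56.8459167
  E ⇒ keep positive
Point 2:
  φ: 0 + 46.15/60 = 0.7691667
  hemisphere S, so the sign is −
  λ: 40.341′ = 0.672350°; total 179.6723500
  E → positive
Point 3:
  Latitude: 88 + 50.2718/60 = 88.8378633
  hemisphere S, so the sign is −
  Lon: 67 + 36.672/60 = 67.6112000
  W → negative
Point 4:
  Lat: 39 + 25.714/60 = 39.4285667
  S ⇒ negate
  Longitude: 36.512′ = 0.608533°; total 2.6085333
  E → positive
Point 5:
  φ: 89 + 33.69/60 = 89.5615000
  S ⇒ negate
  Lon: 17.555′ = 0.292583°; total 3.2925833
  hemisphere W, so the sign is −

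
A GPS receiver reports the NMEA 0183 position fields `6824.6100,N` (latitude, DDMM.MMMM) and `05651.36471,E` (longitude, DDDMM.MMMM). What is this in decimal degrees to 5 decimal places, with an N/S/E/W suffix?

68.41017° N, 56.85608° E

Lat: degrees = first 2 digits = 68, minutes = 24.61; 68 + 24.61/60 = 68.410167
Lon: degrees = first 3 digits = 56, minutes = 51.36471; 56 + 51.36471/60 = 56.856079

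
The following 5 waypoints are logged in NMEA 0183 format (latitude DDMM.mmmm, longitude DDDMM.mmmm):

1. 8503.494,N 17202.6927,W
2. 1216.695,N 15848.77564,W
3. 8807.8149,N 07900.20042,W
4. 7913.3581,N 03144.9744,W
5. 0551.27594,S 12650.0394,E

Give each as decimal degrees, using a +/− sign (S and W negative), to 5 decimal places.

Point 1:
  Latitude: split at 2 digits → 85° and 3.494′; 85 + 3.494/60 = 85.058233
  N ⇒ keep positive
  Lon: split at 3 digits → 172° and 2.6927′; 172 + 2.6927/60 = 172.044878
  W → negative
Point 2:
  Latitude: degrees = first 2 digits = 12, minutes = 16.695; 12 + 16.695/60 = 12.278250
  N ⇒ keep positive
  Lon: split at 3 digits → 158° and 48.77564′; 158 + 48.77564/60 = 158.812927
  W ⇒ negate
Point 3:
  Latitude: split at 2 digits → 88° and 7.8149′; 88 + 7.8149/60 = 88.130248
  N → positive
  Lon: split at 3 digits → 079° and 0.20042′; 79 + 0.20042/60 = 79.003340
  hemisphere W, so the sign is −
Point 4:
  Latitude: degrees = first 2 digits = 79, minutes = 13.3581; 79 + 13.3581/60 = 79.222635
  N → positive
  Longitude: split at 3 digits → 031° and 44.9744′; 31 + 44.9744/60 = 31.749573
  W → negative
Point 5:
  Lat: split at 2 digits → 05° and 51.27594′; 5 + 51.27594/60 = 5.854599
  hemisphere S, so the sign is −
  Lon: split at 3 digits → 126° and 50.0394′; 126 + 50.0394/60 = 126.833990
  E → positive

1. 85.05823, -172.04488
2. 12.27825, -158.81293
3. 88.13025, -79.00334
4. 79.22264, -31.74957
5. -5.85460, 126.83399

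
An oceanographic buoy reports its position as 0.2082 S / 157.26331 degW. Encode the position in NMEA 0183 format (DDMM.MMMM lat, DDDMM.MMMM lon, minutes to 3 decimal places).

φ: minutes = (0.208200 − 0) × 60 = 12.49200
Lon: 157° + 0.263310 × 60 = 157° 15.79860′

0012.492,S / 15715.799,W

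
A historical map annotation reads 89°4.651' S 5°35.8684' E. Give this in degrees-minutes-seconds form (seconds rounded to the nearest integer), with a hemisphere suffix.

Lat: 4.65100′ → 4′ and 0.65100 × 60 = 39.06″
λ: fractional minutes 0.86840 × 60 = 52.10″

89°04′39″ S, 5°35′52″ E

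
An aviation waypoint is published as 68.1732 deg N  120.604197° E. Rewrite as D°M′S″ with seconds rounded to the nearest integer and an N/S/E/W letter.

68°10′24″ N, 120°36′15″ E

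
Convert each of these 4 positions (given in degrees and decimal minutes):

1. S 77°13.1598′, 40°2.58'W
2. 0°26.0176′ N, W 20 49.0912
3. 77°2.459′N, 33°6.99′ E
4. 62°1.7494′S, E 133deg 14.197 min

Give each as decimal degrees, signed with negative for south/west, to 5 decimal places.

Point 1:
  Lat: 77 + 13.1598/60 = 77.219330
  S ⇒ negate
  λ: 40 + 2.58/60 = 40.043000
  hemisphere W, so the sign is −
Point 2:
  Lat: 26.0176′ = 0.433627°; total 0.433627
  N ⇒ keep positive
  Lon: 49.0912′ = 0.818187°; total 20.818187
  W → negative
Point 3:
  Latitude: 77 + 2.459/60 = 77.040983
  N ⇒ keep positive
  λ: 6.99′ = 0.116500°; total 33.116500
  E ⇒ keep positive
Point 4:
  Lat: 62 + 1.7494/60 = 62.029157
  S → negative
  Longitude: 14.197′ = 0.236617°; total 133.236617
  E ⇒ keep positive

1. -77.21933, -40.04300
2. 0.43363, -20.81819
3. 77.04098, 33.11650
4. -62.02916, 133.23662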